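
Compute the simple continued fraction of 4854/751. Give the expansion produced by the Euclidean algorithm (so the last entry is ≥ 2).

4854 = 6·751 + 348
751 = 2·348 + 55
348 = 6·55 + 18
55 = 3·18 + 1
18 = 18·1 + 0  (stop)
So 4854/751 = [6; 2, 6, 3, 18].

[6; 2, 6, 3, 18]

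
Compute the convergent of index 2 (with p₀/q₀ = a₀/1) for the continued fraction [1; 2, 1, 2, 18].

Using pₖ = aₖpₖ₋₁ + pₖ₋₂, qₖ = aₖqₖ₋₁ + qₖ₋₂ (with p₋₁=1, p₋₂=0, q₋₁=0, q₋₂=1):
  k=0: a=1, p=1, q=1
  k=1: a=2, p=3, q=2
  k=2: a=1, p=4, q=3

4/3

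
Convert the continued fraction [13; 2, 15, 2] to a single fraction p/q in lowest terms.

Using pₖ = aₖpₖ₋₁ + pₖ₋₂ and qₖ = aₖqₖ₋₁ + qₖ₋₂:
  k=0: a=13, p=13, q=1
  k=1: a=2, p=27, q=2
  k=2: a=15, p=418, q=31
  k=3: a=2, p=863, q=64

863/64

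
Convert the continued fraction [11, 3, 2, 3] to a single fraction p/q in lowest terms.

Fold from the inside: start with 3/1.
  2 + 1/3 = 7/3
  3 + 3/7 = 24/7
  11 + 7/24 = 271/24

271/24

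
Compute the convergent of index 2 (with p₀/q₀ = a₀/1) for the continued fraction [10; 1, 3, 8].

Using pₖ = aₖpₖ₋₁ + pₖ₋₂, qₖ = aₖqₖ₋₁ + qₖ₋₂ (with p₋₁=1, p₋₂=0, q₋₁=0, q₋₂=1):
  k=0: a=10, p=10, q=1
  k=1: a=1, p=11, q=1
  k=2: a=3, p=43, q=4

43/4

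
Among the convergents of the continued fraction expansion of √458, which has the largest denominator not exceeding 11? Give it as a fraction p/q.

107/5

√458 = [21; 2, 2, 42, …] (period length 3).
Convergents:
  p_0/q_0 = 21/1
  p_1/q_1 = 43/2
  p_2/q_2 = 107/5
  p_3/q_3 = 4537/212
q_2 = 5 ≤ 11 < 212 = q_3, so the answer is 107/5.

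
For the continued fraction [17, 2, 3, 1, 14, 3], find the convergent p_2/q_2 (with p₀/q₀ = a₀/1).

122/7

Using pₖ = aₖpₖ₋₁ + pₖ₋₂, qₖ = aₖqₖ₋₁ + qₖ₋₂ (with p₋₁=1, p₋₂=0, q₋₁=0, q₋₂=1):
  k=0: a=17, p=17, q=1
  k=1: a=2, p=35, q=2
  k=2: a=3, p=122, q=7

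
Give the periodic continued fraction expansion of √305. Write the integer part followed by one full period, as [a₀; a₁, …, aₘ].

[17; 2, 6, 2, 34]

a₀ = ⌊√305⌋ = 17.
With m₀=0, d₀=1 and mₖ₊₁ = dₖaₖ − mₖ, dₖ₊₁ = (n − mₖ₊₁²)/dₖ, aₖ₊₁ = ⌊(a₀+mₖ₊₁)/dₖ₊₁⌋:
  k=1: m=17, d=16, a=2
  k=2: m=15, d=5, a=6
  k=3: m=15, d=16, a=2
  k=4: m=17, d=1, a=34
d=1 and a=2a₀=34 at k=4, so the next step gives (m, d) = (17, 16) again — its k=1 value — and the period has length 4.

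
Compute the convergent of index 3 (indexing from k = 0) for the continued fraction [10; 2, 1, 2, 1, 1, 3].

83/8

Using pₖ = aₖpₖ₋₁ + pₖ₋₂, qₖ = aₖqₖ₋₁ + qₖ₋₂ (with p₋₁=1, p₋₂=0, q₋₁=0, q₋₂=1):
  k=0: a=10, p=10, q=1
  k=1: a=2, p=21, q=2
  k=2: a=1, p=31, q=3
  k=3: a=2, p=83, q=8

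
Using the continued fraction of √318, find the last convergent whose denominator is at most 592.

√318 = [17; 1, 4, 1, 34, …] (period length 4).
Convergents:
  p_0/q_0 = 17/1
  p_1/q_1 = 18/1
  p_2/q_2 = 89/5
  p_3/q_3 = 107/6
  p_4/q_4 = 3727/209
  p_5/q_5 = 3834/215
  p_6/q_6 = 19063/1069
q_5 = 215 ≤ 592 < 1069 = q_6, so the answer is 3834/215.

3834/215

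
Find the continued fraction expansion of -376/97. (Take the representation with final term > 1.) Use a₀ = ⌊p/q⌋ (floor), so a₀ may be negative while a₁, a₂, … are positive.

[-4; 8, 12]

-376 = -4·97 + 12
97 = 8·12 + 1
12 = 12·1 + 0  (stop)
So -376/97 = [-4; 8, 12].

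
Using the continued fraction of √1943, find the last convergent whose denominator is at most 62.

√1943 = [44; 12, 1, 1, 2, 1, 1, 12, 88, …] (period length 8).
Convergents:
  p_0/q_0 = 44/1
  p_1/q_1 = 529/12
  p_2/q_2 = 573/13
  p_3/q_3 = 1102/25
  p_4/q_4 = 2777/63
q_3 = 25 ≤ 62 < 63 = q_4, so the answer is 1102/25.

1102/25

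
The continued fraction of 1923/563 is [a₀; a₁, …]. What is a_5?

1923 = 3·563 + 234   →  a_0 = 3
563 = 2·234 + 95   →  a_1 = 2
234 = 2·95 + 44   →  a_2 = 2
95 = 2·44 + 7   →  a_3 = 2
44 = 6·7 + 2   →  a_4 = 6
7 = 3·2 + 1   →  a_5 = 3

3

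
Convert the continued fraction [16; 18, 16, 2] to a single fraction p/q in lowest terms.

Using pₖ = aₖpₖ₋₁ + pₖ₋₂ and qₖ = aₖqₖ₋₁ + qₖ₋₂:
  k=0: a=16, p=16, q=1
  k=1: a=18, p=289, q=18
  k=2: a=16, p=4640, q=289
  k=3: a=2, p=9569, q=596

9569/596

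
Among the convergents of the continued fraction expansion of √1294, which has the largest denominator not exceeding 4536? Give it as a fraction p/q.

93204/2591

√1294 = [35; 1, 34, 1, 70, …] (period length 4).
Convergents:
  p_0/q_0 = 35/1
  p_1/q_1 = 36/1
  p_2/q_2 = 1259/35
  p_3/q_3 = 1295/36
  p_4/q_4 = 91909/2555
  p_5/q_5 = 93204/2591
  p_6/q_6 = 3260845/90649
q_5 = 2591 ≤ 4536 < 90649 = q_6, so the answer is 93204/2591.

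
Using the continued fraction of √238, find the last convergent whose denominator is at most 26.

108/7

√238 = [15; 2, 2, 1, 14, 1, 2, 2, 30, …] (period length 8).
Convergents:
  p_0/q_0 = 15/1
  p_1/q_1 = 31/2
  p_2/q_2 = 77/5
  p_3/q_3 = 108/7
  p_4/q_4 = 1589/103
q_3 = 7 ≤ 26 < 103 = q_4, so the answer is 108/7.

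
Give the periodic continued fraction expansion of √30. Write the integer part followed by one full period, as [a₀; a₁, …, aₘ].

[5; 2, 10]

a₀ = ⌊√30⌋ = 5.
With m₀=0, d₀=1 and mₖ₊₁ = dₖaₖ − mₖ, dₖ₊₁ = (n − mₖ₊₁²)/dₖ, aₖ₊₁ = ⌊(a₀+mₖ₊₁)/dₖ₊₁⌋:
  k=1: m=5, d=5, a=2
  k=2: m=5, d=1, a=10
d=1 and a=2a₀=10 at k=2, so the next step gives (m, d) = (5, 5) again — its k=1 value — and the period has length 2.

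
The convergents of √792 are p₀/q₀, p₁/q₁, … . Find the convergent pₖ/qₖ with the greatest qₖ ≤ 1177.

11060/393

√792 = [28; 7, 56, …] (period length 2).
Convergents:
  p_0/q_0 = 28/1
  p_1/q_1 = 197/7
  p_2/q_2 = 11060/393
  p_3/q_3 = 77617/2758
q_2 = 393 ≤ 1177 < 2758 = q_3, so the answer is 11060/393.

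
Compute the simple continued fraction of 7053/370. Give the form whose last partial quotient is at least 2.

7053 = 19*370 + 23
370 = 16*23 + 2
23 = 11*2 + 1
2 = 2*1 + 0  (stop)
So 7053/370 = [19; 16, 11, 2].

[19; 16, 11, 2]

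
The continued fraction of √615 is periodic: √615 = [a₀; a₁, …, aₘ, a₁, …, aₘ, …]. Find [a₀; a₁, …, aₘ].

[24; 1, 3, 1, 48]

a₀ = ⌊√615⌋ = 24.
With m₀=0, d₀=1 and mₖ₊₁ = dₖaₖ − mₖ, dₖ₊₁ = (n − mₖ₊₁²)/dₖ, aₖ₊₁ = ⌊(a₀+mₖ₊₁)/dₖ₊₁⌋:
  k=1: m=24, d=39, a=1
  k=2: m=15, d=10, a=3
  k=3: m=15, d=39, a=1
  k=4: m=24, d=1, a=48
d=1 and a=2a₀=48 at k=4, so the next step gives (m, d) = (24, 39) again — its k=1 value — and the period has length 4.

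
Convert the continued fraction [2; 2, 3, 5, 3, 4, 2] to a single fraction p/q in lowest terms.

Using pₖ = aₖpₖ₋₁ + pₖ₋₂ and qₖ = aₖqₖ₋₁ + qₖ₋₂:
  k=0: a=2, p=2, q=1
  k=1: a=2, p=5, q=2
  k=2: a=3, p=17, q=7
  k=3: a=5, p=90, q=37
  k=4: a=3, p=287, q=118
  k=5: a=4, p=1238, q=509
  k=6: a=2, p=2763, q=1136

2763/1136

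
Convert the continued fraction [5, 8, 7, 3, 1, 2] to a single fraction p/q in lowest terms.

Using pₖ = aₖpₖ₋₁ + pₖ₋₂ and qₖ = aₖqₖ₋₁ + qₖ₋₂:
  k=0: a=5, p=5, q=1
  k=1: a=8, p=41, q=8
  k=2: a=7, p=292, q=57
  k=3: a=3, p=917, q=179
  k=4: a=1, p=1209, q=236
  k=5: a=2, p=3335, q=651

3335/651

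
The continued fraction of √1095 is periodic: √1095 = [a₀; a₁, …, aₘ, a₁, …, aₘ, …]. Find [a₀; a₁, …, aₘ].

a₀ = ⌊√1095⌋ = 33.
With m₀=0, d₀=1 and mₖ₊₁ = dₖaₖ − mₖ, dₖ₊₁ = (n − mₖ₊₁²)/dₖ, aₖ₊₁ = ⌊(a₀+mₖ₊₁)/dₖ₊₁⌋:
  k=1: m=33, d=6, a=11
  k=2: m=33, d=1, a=66
d=1 and a=2a₀=66 at k=2, so the next step gives (m, d) = (33, 6) again — its k=1 value — and the period has length 2.

[33; 11, 66]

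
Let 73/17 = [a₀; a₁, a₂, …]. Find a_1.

73 = 4·17 + 5   →  a_0 = 4
17 = 3·5 + 2   →  a_1 = 3

3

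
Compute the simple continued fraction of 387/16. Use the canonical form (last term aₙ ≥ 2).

387 = 24*16 + 3
16 = 5*3 + 1
3 = 3*1 + 0  (stop)
So 387/16 = [24; 5, 3].

[24; 5, 3]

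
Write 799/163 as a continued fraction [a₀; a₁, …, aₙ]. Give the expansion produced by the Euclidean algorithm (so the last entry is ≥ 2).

799 = 4×163 + 147
163 = 1×147 + 16
147 = 9×16 + 3
16 = 5×3 + 1
3 = 3×1 + 0  (stop)
So 799/163 = [4; 1, 9, 5, 3].

[4; 1, 9, 5, 3]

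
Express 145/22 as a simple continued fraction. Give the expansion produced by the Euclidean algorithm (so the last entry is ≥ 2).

145 = 6·22 + 13
22 = 1·13 + 9
13 = 1·9 + 4
9 = 2·4 + 1
4 = 4·1 + 0  (stop)
So 145/22 = [6; 1, 1, 2, 4].

[6; 1, 1, 2, 4]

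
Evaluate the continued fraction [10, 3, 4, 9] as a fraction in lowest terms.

Using pₖ = aₖpₖ₋₁ + pₖ₋₂ and qₖ = aₖqₖ₋₁ + qₖ₋₂:
  k=0: a=10, p=10, q=1
  k=1: a=3, p=31, q=3
  k=2: a=4, p=134, q=13
  k=3: a=9, p=1237, q=120

1237/120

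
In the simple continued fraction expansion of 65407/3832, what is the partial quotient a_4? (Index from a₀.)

65407 = 17·3832 + 263   →  a_0 = 17
3832 = 14·263 + 150   →  a_1 = 14
263 = 1·150 + 113   →  a_2 = 1
150 = 1·113 + 37   →  a_3 = 1
113 = 3·37 + 2   →  a_4 = 3

3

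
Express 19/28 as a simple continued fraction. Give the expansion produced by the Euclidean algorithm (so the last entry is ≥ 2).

19 = 0*28 + 19
28 = 1*19 + 9
19 = 2*9 + 1
9 = 9*1 + 0  (stop)
So 19/28 = [0; 1, 2, 9].

[0; 1, 2, 9]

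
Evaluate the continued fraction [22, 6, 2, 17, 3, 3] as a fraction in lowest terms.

Fold from the inside: start with 3/1.
  3 + 1/3 = 10/3
  17 + 3/10 = 173/10
  2 + 10/173 = 356/173
  6 + 173/356 = 2309/356
  22 + 356/2309 = 51154/2309

51154/2309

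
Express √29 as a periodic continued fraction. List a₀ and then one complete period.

a₀ = ⌊√29⌋ = 5.

[5; 2, 1, 1, 2, 10]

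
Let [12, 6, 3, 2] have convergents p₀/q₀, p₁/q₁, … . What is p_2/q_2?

231/19

Using pₖ = aₖpₖ₋₁ + pₖ₋₂, qₖ = aₖqₖ₋₁ + qₖ₋₂ (with p₋₁=1, p₋₂=0, q₋₁=0, q₋₂=1):
  k=0: a=12, p=12, q=1
  k=1: a=6, p=73, q=6
  k=2: a=3, p=231, q=19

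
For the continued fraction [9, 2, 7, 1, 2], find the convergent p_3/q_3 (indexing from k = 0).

161/17

Using pₖ = aₖpₖ₋₁ + pₖ₋₂, qₖ = aₖqₖ₋₁ + qₖ₋₂ (with p₋₁=1, p₋₂=0, q₋₁=0, q₋₂=1):
  k=0: a=9, p=9, q=1
  k=1: a=2, p=19, q=2
  k=2: a=7, p=142, q=15
  k=3: a=1, p=161, q=17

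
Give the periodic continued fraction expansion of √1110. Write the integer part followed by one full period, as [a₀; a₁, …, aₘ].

[33; 3, 6, 3, 66]

a₀ = ⌊√1110⌋ = 33.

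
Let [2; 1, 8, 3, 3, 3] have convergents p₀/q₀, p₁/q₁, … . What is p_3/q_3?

81/28

Using pₖ = aₖpₖ₋₁ + pₖ₋₂, qₖ = aₖqₖ₋₁ + qₖ₋₂ (with p₋₁=1, p₋₂=0, q₋₁=0, q₋₂=1):
  k=0: a=2, p=2, q=1
  k=1: a=1, p=3, q=1
  k=2: a=8, p=26, q=9
  k=3: a=3, p=81, q=28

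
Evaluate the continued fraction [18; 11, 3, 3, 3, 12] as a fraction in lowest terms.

83008/4589

Using pₖ = aₖpₖ₋₁ + pₖ₋₂ and qₖ = aₖqₖ₋₁ + qₖ₋₂:
  k=0: a=18, p=18, q=1
  k=1: a=11, p=199, q=11
  k=2: a=3, p=615, q=34
  k=3: a=3, p=2044, q=113
  k=4: a=3, p=6747, q=373
  k=5: a=12, p=83008, q=4589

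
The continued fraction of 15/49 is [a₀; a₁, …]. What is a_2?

3

15 = 0·49 + 15   →  a_0 = 0
49 = 3·15 + 4   →  a_1 = 3
15 = 3·4 + 3   →  a_2 = 3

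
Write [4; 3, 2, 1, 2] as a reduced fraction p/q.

Using pₖ = aₖpₖ₋₁ + pₖ₋₂ and qₖ = aₖqₖ₋₁ + qₖ₋₂:
  k=0: a=4, p=4, q=1
  k=1: a=3, p=13, q=3
  k=2: a=2, p=30, q=7
  k=3: a=1, p=43, q=10
  k=4: a=2, p=116, q=27

116/27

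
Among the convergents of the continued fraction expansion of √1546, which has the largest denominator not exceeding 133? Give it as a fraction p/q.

1848/47

√1546 = [39; 3, 7, 1, 1, 7, 3, 78, …] (period length 7).
Convergents:
  p_0/q_0 = 39/1
  p_1/q_1 = 118/3
  p_2/q_2 = 865/22
  p_3/q_3 = 983/25
  p_4/q_4 = 1848/47
  p_5/q_5 = 13919/354
q_4 = 47 ≤ 133 < 354 = q_5, so the answer is 1848/47.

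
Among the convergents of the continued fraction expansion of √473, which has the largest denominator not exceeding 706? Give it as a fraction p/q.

√473 = [21; 1, 2, 1, 42, …] (period length 4).
Convergents:
  p_0/q_0 = 21/1
  p_1/q_1 = 22/1
  p_2/q_2 = 65/3
  p_3/q_3 = 87/4
  p_4/q_4 = 3719/171
  p_5/q_5 = 3806/175
  p_6/q_6 = 11331/521
  p_7/q_7 = 15137/696
  p_8/q_8 = 647085/29753
q_7 = 696 ≤ 706 < 29753 = q_8, so the answer is 15137/696.

15137/696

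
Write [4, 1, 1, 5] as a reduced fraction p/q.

50/11

Fold from the inside: start with 5/1.
  1 + 1/5 = 6/5
  1 + 5/6 = 11/6
  4 + 6/11 = 50/11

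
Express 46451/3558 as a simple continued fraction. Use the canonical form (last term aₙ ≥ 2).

[13; 18, 16, 2, 2, 2]

46451 = 13*3558 + 197
3558 = 18*197 + 12
197 = 16*12 + 5
12 = 2*5 + 2
5 = 2*2 + 1
2 = 2*1 + 0  (stop)
So 46451/3558 = [13; 18, 16, 2, 2, 2].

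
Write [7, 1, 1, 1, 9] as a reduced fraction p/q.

Using pₖ = aₖpₖ₋₁ + pₖ₋₂ and qₖ = aₖqₖ₋₁ + qₖ₋₂:
  k=0: a=7, p=7, q=1
  k=1: a=1, p=8, q=1
  k=2: a=1, p=15, q=2
  k=3: a=1, p=23, q=3
  k=4: a=9, p=222, q=29

222/29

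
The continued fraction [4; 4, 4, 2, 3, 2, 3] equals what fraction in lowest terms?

Using pₖ = aₖpₖ₋₁ + pₖ₋₂ and qₖ = aₖqₖ₋₁ + qₖ₋₂:
  k=0: a=4, p=4, q=1
  k=1: a=4, p=17, q=4
  k=2: a=4, p=72, q=17
  k=3: a=2, p=161, q=38
  k=4: a=3, p=555, q=131
  k=5: a=2, p=1271, q=300
  k=6: a=3, p=4368, q=1031

4368/1031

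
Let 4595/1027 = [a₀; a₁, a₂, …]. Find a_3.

5

4595 = 4·1027 + 487   →  a_0 = 4
1027 = 2·487 + 53   →  a_1 = 2
487 = 9·53 + 10   →  a_2 = 9
53 = 5·10 + 3   →  a_3 = 5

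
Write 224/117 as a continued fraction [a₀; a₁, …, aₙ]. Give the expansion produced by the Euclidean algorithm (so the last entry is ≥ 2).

[1; 1, 10, 1, 2, 3]

224 = 1*117 + 107
117 = 1*107 + 10
107 = 10*10 + 7
10 = 1*7 + 3
7 = 2*3 + 1
3 = 3*1 + 0  (stop)
So 224/117 = [1; 1, 10, 1, 2, 3].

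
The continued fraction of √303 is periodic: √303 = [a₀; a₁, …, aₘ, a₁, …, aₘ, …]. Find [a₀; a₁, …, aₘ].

a₀ = ⌊√303⌋ = 17.
With m₀=0, d₀=1 and mₖ₊₁ = dₖaₖ − mₖ, dₖ₊₁ = (n − mₖ₊₁²)/dₖ, aₖ₊₁ = ⌊(a₀+mₖ₊₁)/dₖ₊₁⌋:
  k=1: m=17, d=14, a=2
  k=2: m=11, d=13, a=2
  k=3: m=15, d=6, a=5
  k=4: m=15, d=13, a=2
  k=5: m=11, d=14, a=2
  k=6: m=17, d=1, a=34
d=1 and a=2a₀=34 at k=6, so the next step gives (m, d) = (17, 14) again — its k=1 value — and the period has length 6.

[17; 2, 2, 5, 2, 2, 34]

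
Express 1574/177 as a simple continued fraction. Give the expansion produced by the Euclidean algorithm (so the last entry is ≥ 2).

[8; 1, 8, 3, 6]

1574 = 8·177 + 158
177 = 1·158 + 19
158 = 8·19 + 6
19 = 3·6 + 1
6 = 6·1 + 0  (stop)
So 1574/177 = [8; 1, 8, 3, 6].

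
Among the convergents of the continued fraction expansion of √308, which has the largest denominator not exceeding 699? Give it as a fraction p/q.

√308 = [17; 1, 1, 4, 1, 1, 34, …] (period length 6).
Convergents:
  p_0/q_0 = 17/1
  p_1/q_1 = 18/1
  p_2/q_2 = 35/2
  p_3/q_3 = 158/9
  p_4/q_4 = 193/11
  p_5/q_5 = 351/20
  p_6/q_6 = 12127/691
  p_7/q_7 = 12478/711
q_6 = 691 ≤ 699 < 711 = q_7, so the answer is 12127/691.

12127/691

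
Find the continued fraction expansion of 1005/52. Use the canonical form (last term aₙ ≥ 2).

1005 = 19×52 + 17
52 = 3×17 + 1
17 = 17×1 + 0  (stop)
So 1005/52 = [19; 3, 17].

[19; 3, 17]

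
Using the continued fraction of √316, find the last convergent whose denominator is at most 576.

√316 = [17; 1, 3, 2, 8, 2, 3, 1, 34, …] (period length 8).
Convergents:
  p_0/q_0 = 17/1
  p_1/q_1 = 18/1
  p_2/q_2 = 71/4
  p_3/q_3 = 160/9
  p_4/q_4 = 1351/76
  p_5/q_5 = 2862/161
  p_6/q_6 = 9937/559
  p_7/q_7 = 12799/720
q_6 = 559 ≤ 576 < 720 = q_7, so the answer is 9937/559.

9937/559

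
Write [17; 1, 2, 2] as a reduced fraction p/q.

Fold from the inside: start with 2/1.
  2 + 1/2 = 5/2
  1 + 2/5 = 7/5
  17 + 5/7 = 124/7

124/7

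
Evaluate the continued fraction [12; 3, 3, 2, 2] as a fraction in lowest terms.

689/56

Fold from the inside: start with 2/1.
  2 + 1/2 = 5/2
  3 + 2/5 = 17/5
  3 + 5/17 = 56/17
  12 + 17/56 = 689/56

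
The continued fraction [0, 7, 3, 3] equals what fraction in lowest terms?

Using pₖ = aₖpₖ₋₁ + pₖ₋₂ and qₖ = aₖqₖ₋₁ + qₖ₋₂:
  k=0: a=0, p=0, q=1
  k=1: a=7, p=1, q=7
  k=2: a=3, p=3, q=22
  k=3: a=3, p=10, q=73

10/73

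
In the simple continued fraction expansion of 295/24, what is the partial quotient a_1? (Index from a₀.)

3

295 = 12·24 + 7   →  a_0 = 12
24 = 3·7 + 3   →  a_1 = 3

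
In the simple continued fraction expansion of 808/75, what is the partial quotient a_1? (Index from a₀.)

1

808 = 10·75 + 58   →  a_0 = 10
75 = 1·58 + 17   →  a_1 = 1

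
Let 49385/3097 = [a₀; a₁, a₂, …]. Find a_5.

5

49385 = 15·3097 + 2930   →  a_0 = 15
3097 = 1·2930 + 167   →  a_1 = 1
2930 = 17·167 + 91   →  a_2 = 17
167 = 1·91 + 76   →  a_3 = 1
91 = 1·76 + 15   →  a_4 = 1
76 = 5·15 + 1   →  a_5 = 5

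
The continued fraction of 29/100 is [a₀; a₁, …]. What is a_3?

4

29 = 0·100 + 29   →  a_0 = 0
100 = 3·29 + 13   →  a_1 = 3
29 = 2·13 + 3   →  a_2 = 2
13 = 4·3 + 1   →  a_3 = 4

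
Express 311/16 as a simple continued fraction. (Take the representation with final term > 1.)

311 = 19·16 + 7
16 = 2·7 + 2
7 = 3·2 + 1
2 = 2·1 + 0  (stop)
So 311/16 = [19; 2, 3, 2].

[19; 2, 3, 2]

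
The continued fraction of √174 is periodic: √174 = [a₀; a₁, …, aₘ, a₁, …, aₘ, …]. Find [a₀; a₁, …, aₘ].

a₀ = ⌊√174⌋ = 13.
With m₀=0, d₀=1 and mₖ₊₁ = dₖaₖ − mₖ, dₖ₊₁ = (n − mₖ₊₁²)/dₖ, aₖ₊₁ = ⌊(a₀+mₖ₊₁)/dₖ₊₁⌋:
  k=1: m=13, d=5, a=5
  k=2: m=12, d=6, a=4
  k=3: m=12, d=5, a=5
  k=4: m=13, d=1, a=26
d=1 and a=2a₀=26 at k=4, so the next step gives (m, d) = (13, 5) again — its k=1 value — and the period has length 4.

[13; 5, 4, 5, 26]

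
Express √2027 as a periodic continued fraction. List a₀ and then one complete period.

a₀ = ⌊√2027⌋ = 45.
With m₀=0, d₀=1 and mₖ₊₁ = dₖaₖ − mₖ, dₖ₊₁ = (n − mₖ₊₁²)/dₖ, aₖ₊₁ = ⌊(a₀+mₖ₊₁)/dₖ₊₁⌋:
  k=1: m=45, d=2, a=45
  k=2: m=45, d=1, a=90
d=1 and a=2a₀=90 at k=2, so the next step gives (m, d) = (45, 2) again — its k=1 value — and the period has length 2.

[45; 45, 90]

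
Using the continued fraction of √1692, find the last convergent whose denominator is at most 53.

617/15

√1692 = [41; 7, 2, 7, 82, …] (period length 4).
Convergents:
  p_0/q_0 = 41/1
  p_1/q_1 = 288/7
  p_2/q_2 = 617/15
  p_3/q_3 = 4607/112
q_2 = 15 ≤ 53 < 112 = q_3, so the answer is 617/15.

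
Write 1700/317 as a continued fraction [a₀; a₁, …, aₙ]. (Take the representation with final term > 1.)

[5; 2, 1, 3, 9, 3]

1700 = 5*317 + 115
317 = 2*115 + 87
115 = 1*87 + 28
87 = 3*28 + 3
28 = 9*3 + 1
3 = 3*1 + 0  (stop)
So 1700/317 = [5; 2, 1, 3, 9, 3].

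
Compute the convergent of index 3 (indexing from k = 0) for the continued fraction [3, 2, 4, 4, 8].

Using pₖ = aₖpₖ₋₁ + pₖ₋₂, qₖ = aₖqₖ₋₁ + qₖ₋₂ (with p₋₁=1, p₋₂=0, q₋₁=0, q₋₂=1):
  k=0: a=3, p=3, q=1
  k=1: a=2, p=7, q=2
  k=2: a=4, p=31, q=9
  k=3: a=4, p=131, q=38

131/38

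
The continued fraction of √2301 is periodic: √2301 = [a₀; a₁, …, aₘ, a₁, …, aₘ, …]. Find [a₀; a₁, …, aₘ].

a₀ = ⌊√2301⌋ = 47.
With m₀=0, d₀=1 and mₖ₊₁ = dₖaₖ − mₖ, dₖ₊₁ = (n − mₖ₊₁²)/dₖ, aₖ₊₁ = ⌊(a₀+mₖ₊₁)/dₖ₊₁⌋:
  k=1: m=47, d=92, a=1
  k=2: m=45, d=3, a=30
  k=3: m=45, d=92, a=1
  k=4: m=47, d=1, a=94
d=1 and a=2a₀=94 at k=4, so the next step gives (m, d) = (47, 92) again — its k=1 value — and the period has length 4.

[47; 1, 30, 1, 94]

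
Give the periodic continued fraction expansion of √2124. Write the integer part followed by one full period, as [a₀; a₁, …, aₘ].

a₀ = ⌊√2124⌋ = 46.

[46; 11, 1, 1, 22, 1, 1, 11, 92]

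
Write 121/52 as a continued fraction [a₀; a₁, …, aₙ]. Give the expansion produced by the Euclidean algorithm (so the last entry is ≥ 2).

121 = 2·52 + 17
52 = 3·17 + 1
17 = 17·1 + 0  (stop)
So 121/52 = [2; 3, 17].

[2; 3, 17]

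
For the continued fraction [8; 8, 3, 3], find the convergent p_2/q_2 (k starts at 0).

203/25

Using pₖ = aₖpₖ₋₁ + pₖ₋₂, qₖ = aₖqₖ₋₁ + qₖ₋₂ (with p₋₁=1, p₋₂=0, q₋₁=0, q₋₂=1):
  k=0: a=8, p=8, q=1
  k=1: a=8, p=65, q=8
  k=2: a=3, p=203, q=25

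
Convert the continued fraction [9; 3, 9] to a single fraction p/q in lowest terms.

Using pₖ = aₖpₖ₋₁ + pₖ₋₂ and qₖ = aₖqₖ₋₁ + qₖ₋₂:
  k=0: a=9, p=9, q=1
  k=1: a=3, p=28, q=3
  k=2: a=9, p=261, q=28

261/28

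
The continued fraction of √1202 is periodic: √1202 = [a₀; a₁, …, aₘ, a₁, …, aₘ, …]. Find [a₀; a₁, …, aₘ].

[34; 1, 2, 34, 2, 1, 68]

a₀ = ⌊√1202⌋ = 34.
With m₀=0, d₀=1 and mₖ₊₁ = dₖaₖ − mₖ, dₖ₊₁ = (n − mₖ₊₁²)/dₖ, aₖ₊₁ = ⌊(a₀+mₖ₊₁)/dₖ₊₁⌋:
  k=1: m=34, d=46, a=1
  k=2: m=12, d=23, a=2
  k=3: m=34, d=2, a=34
  k=4: m=34, d=23, a=2
  k=5: m=12, d=46, a=1
  k=6: m=34, d=1, a=68
d=1 and a=2a₀=68 at k=6, so the next step gives (m, d) = (34, 46) again — its k=1 value — and the period has length 6.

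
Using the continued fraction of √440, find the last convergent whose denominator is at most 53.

881/42

√440 = [20; 1, 40, …] (period length 2).
Convergents:
  p_0/q_0 = 20/1
  p_1/q_1 = 21/1
  p_2/q_2 = 860/41
  p_3/q_3 = 881/42
  p_4/q_4 = 36100/1721
q_3 = 42 ≤ 53 < 1721 = q_4, so the answer is 881/42.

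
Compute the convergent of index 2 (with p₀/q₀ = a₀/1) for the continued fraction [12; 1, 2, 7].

Using pₖ = aₖpₖ₋₁ + pₖ₋₂, qₖ = aₖqₖ₋₁ + qₖ₋₂ (with p₋₁=1, p₋₂=0, q₋₁=0, q₋₂=1):
  k=0: a=12, p=12, q=1
  k=1: a=1, p=13, q=1
  k=2: a=2, p=38, q=3

38/3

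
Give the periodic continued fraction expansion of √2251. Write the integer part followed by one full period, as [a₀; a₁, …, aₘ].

a₀ = ⌊√2251⌋ = 47.
With m₀=0, d₀=1 and mₖ₊₁ = dₖaₖ − mₖ, dₖ₊₁ = (n − mₖ₊₁²)/dₖ, aₖ₊₁ = ⌊(a₀+mₖ₊₁)/dₖ₊₁⌋:
  k=1: m=47, d=42, a=2
  k=2: m=37, d=21, a=4
  k=3: m=47, d=2, a=47
  k=4: m=47, d=21, a=4
  k=5: m=37, d=42, a=2
  k=6: m=47, d=1, a=94
d=1 and a=2a₀=94 at k=6, so the next step gives (m, d) = (47, 42) again — its k=1 value — and the period has length 6.

[47; 2, 4, 47, 4, 2, 94]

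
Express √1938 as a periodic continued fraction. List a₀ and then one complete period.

[44; 44, 88]

a₀ = ⌊√1938⌋ = 44.
With m₀=0, d₀=1 and mₖ₊₁ = dₖaₖ − mₖ, dₖ₊₁ = (n − mₖ₊₁²)/dₖ, aₖ₊₁ = ⌊(a₀+mₖ₊₁)/dₖ₊₁⌋:
  k=1: m=44, d=2, a=44
  k=2: m=44, d=1, a=88
d=1 and a=2a₀=88 at k=2, so the next step gives (m, d) = (44, 2) again — its k=1 value — and the period has length 2.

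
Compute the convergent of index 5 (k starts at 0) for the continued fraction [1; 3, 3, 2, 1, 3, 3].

159/122

Using pₖ = aₖpₖ₋₁ + pₖ₋₂, qₖ = aₖqₖ₋₁ + qₖ₋₂ (with p₋₁=1, p₋₂=0, q₋₁=0, q₋₂=1):
  k=0: a=1, p=1, q=1
  k=1: a=3, p=4, q=3
  k=2: a=3, p=13, q=10
  k=3: a=2, p=30, q=23
  k=4: a=1, p=43, q=33
  k=5: a=3, p=159, q=122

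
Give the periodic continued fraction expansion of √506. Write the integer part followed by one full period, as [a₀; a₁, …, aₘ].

a₀ = ⌊√506⌋ = 22.
With m₀=0, d₀=1 and mₖ₊₁ = dₖaₖ − mₖ, dₖ₊₁ = (n − mₖ₊₁²)/dₖ, aₖ₊₁ = ⌊(a₀+mₖ₊₁)/dₖ₊₁⌋:
  k=1: m=22, d=22, a=2
  k=2: m=22, d=1, a=44
d=1 and a=2a₀=44 at k=2, so the next step gives (m, d) = (22, 22) again — its k=1 value — and the period has length 2.

[22; 2, 44]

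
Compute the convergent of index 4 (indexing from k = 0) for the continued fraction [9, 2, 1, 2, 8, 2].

Using pₖ = aₖpₖ₋₁ + pₖ₋₂, qₖ = aₖqₖ₋₁ + qₖ₋₂ (with p₋₁=1, p₋₂=0, q₋₁=0, q₋₂=1):
  k=0: a=9, p=9, q=1
  k=1: a=2, p=19, q=2
  k=2: a=1, p=28, q=3
  k=3: a=2, p=75, q=8
  k=4: a=8, p=628, q=67

628/67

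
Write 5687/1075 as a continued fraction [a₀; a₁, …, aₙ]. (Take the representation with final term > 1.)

5687 = 5×1075 + 312
1075 = 3×312 + 139
312 = 2×139 + 34
139 = 4×34 + 3
34 = 11×3 + 1
3 = 3×1 + 0  (stop)
So 5687/1075 = [5; 3, 2, 4, 11, 3].

[5; 3, 2, 4, 11, 3]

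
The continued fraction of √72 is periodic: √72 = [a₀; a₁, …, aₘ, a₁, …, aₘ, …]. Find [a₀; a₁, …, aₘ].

[8; 2, 16]

a₀ = ⌊√72⌋ = 8.
With m₀=0, d₀=1 and mₖ₊₁ = dₖaₖ − mₖ, dₖ₊₁ = (n − mₖ₊₁²)/dₖ, aₖ₊₁ = ⌊(a₀+mₖ₊₁)/dₖ₊₁⌋:
  k=1: m=8, d=8, a=2
  k=2: m=8, d=1, a=16
d=1 and a=2a₀=16 at k=2, so the next step gives (m, d) = (8, 8) again — its k=1 value — and the period has length 2.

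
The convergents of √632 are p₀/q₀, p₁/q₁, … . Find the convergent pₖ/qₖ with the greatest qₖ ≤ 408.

√632 = [25; 7, 6, 7, 50, …] (period length 4).
Convergents:
  p_0/q_0 = 25/1
  p_1/q_1 = 176/7
  p_2/q_2 = 1081/43
  p_3/q_3 = 7743/308
  p_4/q_4 = 388231/15443
q_3 = 308 ≤ 408 < 15443 = q_4, so the answer is 7743/308.

7743/308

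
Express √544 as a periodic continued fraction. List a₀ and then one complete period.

[23; 3, 11, 3, 46]

a₀ = ⌊√544⌋ = 23.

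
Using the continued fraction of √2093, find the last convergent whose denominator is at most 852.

√2093 = [45; 1, 2, 1, 90, …] (period length 4).
Convergents:
  p_0/q_0 = 45/1
  p_1/q_1 = 46/1
  p_2/q_2 = 137/3
  p_3/q_3 = 183/4
  p_4/q_4 = 16607/363
  p_5/q_5 = 16790/367
  p_6/q_6 = 50187/1097
q_5 = 367 ≤ 852 < 1097 = q_6, so the answer is 16790/367.

16790/367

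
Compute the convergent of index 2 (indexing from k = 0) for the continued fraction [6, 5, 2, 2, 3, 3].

68/11

Using pₖ = aₖpₖ₋₁ + pₖ₋₂, qₖ = aₖqₖ₋₁ + qₖ₋₂ (with p₋₁=1, p₋₂=0, q₋₁=0, q₋₂=1):
  k=0: a=6, p=6, q=1
  k=1: a=5, p=31, q=5
  k=2: a=2, p=68, q=11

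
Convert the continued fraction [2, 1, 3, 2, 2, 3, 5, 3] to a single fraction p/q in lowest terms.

Using pₖ = aₖpₖ₋₁ + pₖ₋₂ and qₖ = aₖqₖ₋₁ + qₖ₋₂:
  k=0: a=2, p=2, q=1
  k=1: a=1, p=3, q=1
  k=2: a=3, p=11, q=4
  k=3: a=2, p=25, q=9
  k=4: a=2, p=61, q=22
  k=5: a=3, p=208, q=75
  k=6: a=5, p=1101, q=397
  k=7: a=3, p=3511, q=1266

3511/1266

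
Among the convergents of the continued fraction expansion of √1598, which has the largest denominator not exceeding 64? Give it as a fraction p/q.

1599/40

√1598 = [39; 1, 38, 1, 78, …] (period length 4).
Convergents:
  p_0/q_0 = 39/1
  p_1/q_1 = 40/1
  p_2/q_2 = 1559/39
  p_3/q_3 = 1599/40
  p_4/q_4 = 126281/3159
q_3 = 40 ≤ 64 < 3159 = q_4, so the answer is 1599/40.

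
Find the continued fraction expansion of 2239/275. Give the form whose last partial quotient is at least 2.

[8; 7, 19, 2]

2239 = 8×275 + 39
275 = 7×39 + 2
39 = 19×2 + 1
2 = 2×1 + 0  (stop)
So 2239/275 = [8; 7, 19, 2].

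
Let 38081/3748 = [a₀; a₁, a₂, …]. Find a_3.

38081 = 10·3748 + 601   →  a_0 = 10
3748 = 6·601 + 142   →  a_1 = 6
601 = 4·142 + 33   →  a_2 = 4
142 = 4·33 + 10   →  a_3 = 4

4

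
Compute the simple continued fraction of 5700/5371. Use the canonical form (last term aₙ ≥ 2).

[1; 16, 3, 13, 2, 1, 2]

5700 = 1×5371 + 329
5371 = 16×329 + 107
329 = 3×107 + 8
107 = 13×8 + 3
8 = 2×3 + 2
3 = 1×2 + 1
2 = 2×1 + 0  (stop)
So 5700/5371 = [1; 16, 3, 13, 2, 1, 2].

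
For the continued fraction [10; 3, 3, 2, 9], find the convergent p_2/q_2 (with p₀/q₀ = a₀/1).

Using pₖ = aₖpₖ₋₁ + pₖ₋₂, qₖ = aₖqₖ₋₁ + qₖ₋₂ (with p₋₁=1, p₋₂=0, q₋₁=0, q₋₂=1):
  k=0: a=10, p=10, q=1
  k=1: a=3, p=31, q=3
  k=2: a=3, p=103, q=10

103/10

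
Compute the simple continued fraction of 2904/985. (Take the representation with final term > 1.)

2904 = 2·985 + 934
985 = 1·934 + 51
934 = 18·51 + 16
51 = 3·16 + 3
16 = 5·3 + 1
3 = 3·1 + 0  (stop)
So 2904/985 = [2; 1, 18, 3, 5, 3].

[2; 1, 18, 3, 5, 3]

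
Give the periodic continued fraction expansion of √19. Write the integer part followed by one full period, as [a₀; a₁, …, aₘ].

a₀ = ⌊√19⌋ = 4.
With m₀=0, d₀=1 and mₖ₊₁ = dₖaₖ − mₖ, dₖ₊₁ = (n − mₖ₊₁²)/dₖ, aₖ₊₁ = ⌊(a₀+mₖ₊₁)/dₖ₊₁⌋:
  k=1: m=4, d=3, a=2
  k=2: m=2, d=5, a=1
  k=3: m=3, d=2, a=3
  k=4: m=3, d=5, a=1
  k=5: m=2, d=3, a=2
  k=6: m=4, d=1, a=8
d=1 and a=2a₀=8 at k=6, so the next step gives (m, d) = (4, 3) again — its k=1 value — and the period has length 6.

[4; 2, 1, 3, 1, 2, 8]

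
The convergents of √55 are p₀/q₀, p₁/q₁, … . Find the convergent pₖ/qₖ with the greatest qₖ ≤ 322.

√55 = [7; 2, 2, 2, 14, …] (period length 4).
Convergents:
  p_0/q_0 = 7/1
  p_1/q_1 = 15/2
  p_2/q_2 = 37/5
  p_3/q_3 = 89/12
  p_4/q_4 = 1283/173
  p_5/q_5 = 2655/358
q_4 = 173 ≤ 322 < 358 = q_5, so the answer is 1283/173.

1283/173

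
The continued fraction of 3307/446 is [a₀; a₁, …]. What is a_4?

3

3307 = 7·446 + 185   →  a_0 = 7
446 = 2·185 + 76   →  a_1 = 2
185 = 2·76 + 33   →  a_2 = 2
76 = 2·33 + 10   →  a_3 = 2
33 = 3·10 + 3   →  a_4 = 3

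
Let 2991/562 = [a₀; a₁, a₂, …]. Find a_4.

1

2991 = 5·562 + 181   →  a_0 = 5
562 = 3·181 + 19   →  a_1 = 3
181 = 9·19 + 10   →  a_2 = 9
19 = 1·10 + 9   →  a_3 = 1
10 = 1·9 + 1   →  a_4 = 1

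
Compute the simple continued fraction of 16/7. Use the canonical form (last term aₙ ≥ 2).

16 = 2*7 + 2
7 = 3*2 + 1
2 = 2*1 + 0  (stop)
So 16/7 = [2; 3, 2].

[2; 3, 2]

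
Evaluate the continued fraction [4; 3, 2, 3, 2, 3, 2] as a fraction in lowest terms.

Using pₖ = aₖpₖ₋₁ + pₖ₋₂ and qₖ = aₖqₖ₋₁ + qₖ₋₂:
  k=0: a=4, p=4, q=1
  k=1: a=3, p=13, q=3
  k=2: a=2, p=30, q=7
  k=3: a=3, p=103, q=24
  k=4: a=2, p=236, q=55
  k=5: a=3, p=811, q=189
  k=6: a=2, p=1858, q=433

1858/433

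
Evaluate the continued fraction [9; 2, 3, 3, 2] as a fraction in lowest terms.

Using pₖ = aₖpₖ₋₁ + pₖ₋₂ and qₖ = aₖqₖ₋₁ + qₖ₋₂:
  k=0: a=9, p=9, q=1
  k=1: a=2, p=19, q=2
  k=2: a=3, p=66, q=7
  k=3: a=3, p=217, q=23
  k=4: a=2, p=500, q=53

500/53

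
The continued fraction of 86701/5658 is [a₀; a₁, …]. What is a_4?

86701 = 15·5658 + 1831   →  a_0 = 15
5658 = 3·1831 + 165   →  a_1 = 3
1831 = 11·165 + 16   →  a_2 = 11
165 = 10·16 + 5   →  a_3 = 10
16 = 3·5 + 1   →  a_4 = 3

3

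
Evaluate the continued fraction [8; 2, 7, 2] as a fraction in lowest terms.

271/32

Using pₖ = aₖpₖ₋₁ + pₖ₋₂ and qₖ = aₖqₖ₋₁ + qₖ₋₂:
  k=0: a=8, p=8, q=1
  k=1: a=2, p=17, q=2
  k=2: a=7, p=127, q=15
  k=3: a=2, p=271, q=32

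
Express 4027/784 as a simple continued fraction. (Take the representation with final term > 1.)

4027 = 5·784 + 107
784 = 7·107 + 35
107 = 3·35 + 2
35 = 17·2 + 1
2 = 2·1 + 0  (stop)
So 4027/784 = [5; 7, 3, 17, 2].

[5; 7, 3, 17, 2]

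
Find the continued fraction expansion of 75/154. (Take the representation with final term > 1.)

75 = 0×154 + 75
154 = 2×75 + 4
75 = 18×4 + 3
4 = 1×3 + 1
3 = 3×1 + 0  (stop)
So 75/154 = [0; 2, 18, 1, 3].

[0; 2, 18, 1, 3]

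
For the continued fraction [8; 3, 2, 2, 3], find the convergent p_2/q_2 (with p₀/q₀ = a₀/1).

58/7

Using pₖ = aₖpₖ₋₁ + pₖ₋₂, qₖ = aₖqₖ₋₁ + qₖ₋₂ (with p₋₁=1, p₋₂=0, q₋₁=0, q₋₂=1):
  k=0: a=8, p=8, q=1
  k=1: a=3, p=25, q=3
  k=2: a=2, p=58, q=7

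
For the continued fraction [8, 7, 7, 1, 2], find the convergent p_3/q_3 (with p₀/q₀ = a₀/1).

464/57

Using pₖ = aₖpₖ₋₁ + pₖ₋₂, qₖ = aₖqₖ₋₁ + qₖ₋₂ (with p₋₁=1, p₋₂=0, q₋₁=0, q₋₂=1):
  k=0: a=8, p=8, q=1
  k=1: a=7, p=57, q=7
  k=2: a=7, p=407, q=50
  k=3: a=1, p=464, q=57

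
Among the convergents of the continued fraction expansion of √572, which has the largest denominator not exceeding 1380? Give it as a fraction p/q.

√572 = [23; 1, 10, 1, 46, …] (period length 4).
Convergents:
  p_0/q_0 = 23/1
  p_1/q_1 = 24/1
  p_2/q_2 = 263/11
  p_3/q_3 = 287/12
  p_4/q_4 = 13465/563
  p_5/q_5 = 13752/575
  p_6/q_6 = 150985/6313
q_5 = 575 ≤ 1380 < 6313 = q_6, so the answer is 13752/575.

13752/575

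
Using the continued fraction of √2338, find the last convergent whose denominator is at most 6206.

238428/4931

√2338 = [48; 2, 1, 5, 48, 5, 1, 2, 96, …] (period length 8).
Convergents:
  p_0/q_0 = 48/1
  p_1/q_1 = 97/2
  p_2/q_2 = 145/3
  p_3/q_3 = 822/17
  p_4/q_4 = 39601/819
  p_5/q_5 = 198827/4112
  p_6/q_6 = 238428/4931
  p_7/q_7 = 675683/13974
q_6 = 4931 ≤ 6206 < 13974 = q_7, so the answer is 238428/4931.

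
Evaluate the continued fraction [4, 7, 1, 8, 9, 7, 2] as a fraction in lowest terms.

Fold from the inside: start with 2/1.
  7 + 1/2 = 15/2
  9 + 2/15 = 137/15
  8 + 15/137 = 1111/137
  1 + 137/1111 = 1248/1111
  7 + 1111/1248 = 9847/1248
  4 + 1248/9847 = 40636/9847

40636/9847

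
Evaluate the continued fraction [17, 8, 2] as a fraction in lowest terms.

291/17

Fold from the inside: start with 2/1.
  8 + 1/2 = 17/2
  17 + 2/17 = 291/17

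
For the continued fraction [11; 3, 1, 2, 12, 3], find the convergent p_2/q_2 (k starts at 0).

Using pₖ = aₖpₖ₋₁ + pₖ₋₂, qₖ = aₖqₖ₋₁ + qₖ₋₂ (with p₋₁=1, p₋₂=0, q₋₁=0, q₋₂=1):
  k=0: a=11, p=11, q=1
  k=1: a=3, p=34, q=3
  k=2: a=1, p=45, q=4

45/4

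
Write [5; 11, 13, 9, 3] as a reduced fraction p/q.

20692/4065

Fold from the inside: start with 3/1.
  9 + 1/3 = 28/3
  13 + 3/28 = 367/28
  11 + 28/367 = 4065/367
  5 + 367/4065 = 20692/4065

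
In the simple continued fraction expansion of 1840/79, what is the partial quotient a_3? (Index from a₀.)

1840 = 23·79 + 23   →  a_0 = 23
79 = 3·23 + 10   →  a_1 = 3
23 = 2·10 + 3   →  a_2 = 2
10 = 3·3 + 1   →  a_3 = 3

3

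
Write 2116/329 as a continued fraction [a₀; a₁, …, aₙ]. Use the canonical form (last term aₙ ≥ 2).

2116 = 6·329 + 142
329 = 2·142 + 45
142 = 3·45 + 7
45 = 6·7 + 3
7 = 2·3 + 1
3 = 3·1 + 0  (stop)
So 2116/329 = [6; 2, 3, 6, 2, 3].

[6; 2, 3, 6, 2, 3]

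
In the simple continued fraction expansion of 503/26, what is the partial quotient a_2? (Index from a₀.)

1

503 = 19·26 + 9   →  a_0 = 19
26 = 2·9 + 8   →  a_1 = 2
9 = 1·8 + 1   →  a_2 = 1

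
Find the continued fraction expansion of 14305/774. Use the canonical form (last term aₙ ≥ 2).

[18; 2, 13, 3, 9]

14305 = 18·774 + 373
774 = 2·373 + 28
373 = 13·28 + 9
28 = 3·9 + 1
9 = 9·1 + 0  (stop)
So 14305/774 = [18; 2, 13, 3, 9].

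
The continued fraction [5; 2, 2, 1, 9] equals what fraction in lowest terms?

Fold from the inside: start with 9/1.
  1 + 1/9 = 10/9
  2 + 9/10 = 29/10
  2 + 10/29 = 68/29
  5 + 29/68 = 369/68

369/68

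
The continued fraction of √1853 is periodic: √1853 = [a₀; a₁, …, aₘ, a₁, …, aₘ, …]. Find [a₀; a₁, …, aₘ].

a₀ = ⌊√1853⌋ = 43.
With m₀=0, d₀=1 and mₖ₊₁ = dₖaₖ − mₖ, dₖ₊₁ = (n − mₖ₊₁²)/dₖ, aₖ₊₁ = ⌊(a₀+mₖ₊₁)/dₖ₊₁⌋:
  k=1: m=43, d=4, a=21
  k=2: m=41, d=43, a=1
  k=3: m=2, d=43, a=1
  k=4: m=41, d=4, a=21
  k=5: m=43, d=1, a=86
d=1 and a=2a₀=86 at k=5, so the next step gives (m, d) = (43, 4) again — its k=1 value — and the period has length 5.

[43; 21, 1, 1, 21, 86]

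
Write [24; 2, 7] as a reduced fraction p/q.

Fold from the inside: start with 7/1.
  2 + 1/7 = 15/7
  24 + 7/15 = 367/15

367/15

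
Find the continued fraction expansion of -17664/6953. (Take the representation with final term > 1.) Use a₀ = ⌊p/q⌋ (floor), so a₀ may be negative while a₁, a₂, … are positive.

[-3; 2, 5, 1, 2, 13, 14]

-17664 = -3×6953 + 3195
6953 = 2×3195 + 563
3195 = 5×563 + 380
563 = 1×380 + 183
380 = 2×183 + 14
183 = 13×14 + 1
14 = 14×1 + 0  (stop)
So -17664/6953 = [-3; 2, 5, 1, 2, 13, 14].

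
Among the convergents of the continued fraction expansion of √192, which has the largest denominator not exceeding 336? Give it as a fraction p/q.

2702/195

√192 = [13; 1, 5, 1, 26, …] (period length 4).
Convergents:
  p_0/q_0 = 13/1
  p_1/q_1 = 14/1
  p_2/q_2 = 83/6
  p_3/q_3 = 97/7
  p_4/q_4 = 2605/188
  p_5/q_5 = 2702/195
  p_6/q_6 = 16115/1163
q_5 = 195 ≤ 336 < 1163 = q_6, so the answer is 2702/195.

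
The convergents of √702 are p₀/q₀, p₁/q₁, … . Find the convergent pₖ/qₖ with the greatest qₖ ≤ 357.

5617/212

√702 = [26; 2, 52, …] (period length 2).
Convergents:
  p_0/q_0 = 26/1
  p_1/q_1 = 53/2
  p_2/q_2 = 2782/105
  p_3/q_3 = 5617/212
  p_4/q_4 = 294866/11129
q_3 = 212 ≤ 357 < 11129 = q_4, so the answer is 5617/212.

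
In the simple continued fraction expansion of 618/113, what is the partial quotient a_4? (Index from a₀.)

1

618 = 5·113 + 53   →  a_0 = 5
113 = 2·53 + 7   →  a_1 = 2
53 = 7·7 + 4   →  a_2 = 7
7 = 1·4 + 3   →  a_3 = 1
4 = 1·3 + 1   →  a_4 = 1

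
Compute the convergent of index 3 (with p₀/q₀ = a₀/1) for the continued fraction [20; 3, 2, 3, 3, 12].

Using pₖ = aₖpₖ₋₁ + pₖ₋₂, qₖ = aₖqₖ₋₁ + qₖ₋₂ (with p₋₁=1, p₋₂=0, q₋₁=0, q₋₂=1):
  k=0: a=20, p=20, q=1
  k=1: a=3, p=61, q=3
  k=2: a=2, p=142, q=7
  k=3: a=3, p=487, q=24

487/24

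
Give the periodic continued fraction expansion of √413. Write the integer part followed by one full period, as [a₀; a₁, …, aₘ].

a₀ = ⌊√413⌋ = 20.

[20; 3, 9, 1, 4, 1, 9, 3, 40]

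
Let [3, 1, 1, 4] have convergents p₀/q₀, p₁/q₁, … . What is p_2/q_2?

Using pₖ = aₖpₖ₋₁ + pₖ₋₂, qₖ = aₖqₖ₋₁ + qₖ₋₂ (with p₋₁=1, p₋₂=0, q₋₁=0, q₋₂=1):
  k=0: a=3, p=3, q=1
  k=1: a=1, p=4, q=1
  k=2: a=1, p=7, q=2

7/2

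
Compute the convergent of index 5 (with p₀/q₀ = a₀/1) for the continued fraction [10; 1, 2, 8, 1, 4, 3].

Using pₖ = aₖpₖ₋₁ + pₖ₋₂, qₖ = aₖqₖ₋₁ + qₖ₋₂ (with p₋₁=1, p₋₂=0, q₋₁=0, q₋₂=1):
  k=0: a=10, p=10, q=1
  k=1: a=1, p=11, q=1
  k=2: a=2, p=32, q=3
  k=3: a=8, p=267, q=25
  k=4: a=1, p=299, q=28
  k=5: a=4, p=1463, q=137

1463/137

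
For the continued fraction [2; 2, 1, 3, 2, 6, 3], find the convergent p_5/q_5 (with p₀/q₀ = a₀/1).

Using pₖ = aₖpₖ₋₁ + pₖ₋₂, qₖ = aₖqₖ₋₁ + qₖ₋₂ (with p₋₁=1, p₋₂=0, q₋₁=0, q₋₂=1):
  k=0: a=2, p=2, q=1
  k=1: a=2, p=5, q=2
  k=2: a=1, p=7, q=3
  k=3: a=3, p=26, q=11
  k=4: a=2, p=59, q=25
  k=5: a=6, p=380, q=161

380/161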